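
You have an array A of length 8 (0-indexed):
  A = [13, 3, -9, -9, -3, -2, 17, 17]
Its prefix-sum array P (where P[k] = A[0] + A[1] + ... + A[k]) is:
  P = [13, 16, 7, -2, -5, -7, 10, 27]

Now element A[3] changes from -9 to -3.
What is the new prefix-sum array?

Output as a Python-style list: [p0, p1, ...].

Answer: [13, 16, 7, 4, 1, -1, 16, 33]

Derivation:
Change: A[3] -9 -> -3, delta = 6
P[k] for k < 3: unchanged (A[3] not included)
P[k] for k >= 3: shift by delta = 6
  P[0] = 13 + 0 = 13
  P[1] = 16 + 0 = 16
  P[2] = 7 + 0 = 7
  P[3] = -2 + 6 = 4
  P[4] = -5 + 6 = 1
  P[5] = -7 + 6 = -1
  P[6] = 10 + 6 = 16
  P[7] = 27 + 6 = 33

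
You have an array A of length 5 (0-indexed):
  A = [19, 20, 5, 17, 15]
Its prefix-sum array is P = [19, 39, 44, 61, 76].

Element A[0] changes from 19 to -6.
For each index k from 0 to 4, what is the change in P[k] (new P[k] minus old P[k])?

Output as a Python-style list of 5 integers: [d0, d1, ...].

Answer: [-25, -25, -25, -25, -25]

Derivation:
Element change: A[0] 19 -> -6, delta = -25
For k < 0: P[k] unchanged, delta_P[k] = 0
For k >= 0: P[k] shifts by exactly -25
Delta array: [-25, -25, -25, -25, -25]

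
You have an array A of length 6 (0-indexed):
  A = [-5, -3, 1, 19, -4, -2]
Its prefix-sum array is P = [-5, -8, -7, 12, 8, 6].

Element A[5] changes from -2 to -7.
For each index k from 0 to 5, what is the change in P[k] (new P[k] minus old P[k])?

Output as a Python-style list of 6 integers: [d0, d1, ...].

Element change: A[5] -2 -> -7, delta = -5
For k < 5: P[k] unchanged, delta_P[k] = 0
For k >= 5: P[k] shifts by exactly -5
Delta array: [0, 0, 0, 0, 0, -5]

Answer: [0, 0, 0, 0, 0, -5]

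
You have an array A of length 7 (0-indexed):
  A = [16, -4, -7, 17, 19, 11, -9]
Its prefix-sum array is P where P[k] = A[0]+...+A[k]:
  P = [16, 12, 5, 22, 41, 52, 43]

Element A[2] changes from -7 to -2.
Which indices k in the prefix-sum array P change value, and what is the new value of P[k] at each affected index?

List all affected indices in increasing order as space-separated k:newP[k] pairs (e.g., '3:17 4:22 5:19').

P[k] = A[0] + ... + A[k]
P[k] includes A[2] iff k >= 2
Affected indices: 2, 3, ..., 6; delta = 5
  P[2]: 5 + 5 = 10
  P[3]: 22 + 5 = 27
  P[4]: 41 + 5 = 46
  P[5]: 52 + 5 = 57
  P[6]: 43 + 5 = 48

Answer: 2:10 3:27 4:46 5:57 6:48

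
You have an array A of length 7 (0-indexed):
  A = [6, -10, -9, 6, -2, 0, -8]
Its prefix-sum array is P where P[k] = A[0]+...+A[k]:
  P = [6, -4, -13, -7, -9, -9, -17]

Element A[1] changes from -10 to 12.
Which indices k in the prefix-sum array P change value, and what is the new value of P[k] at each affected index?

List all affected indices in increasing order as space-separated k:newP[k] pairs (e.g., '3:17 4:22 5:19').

Answer: 1:18 2:9 3:15 4:13 5:13 6:5

Derivation:
P[k] = A[0] + ... + A[k]
P[k] includes A[1] iff k >= 1
Affected indices: 1, 2, ..., 6; delta = 22
  P[1]: -4 + 22 = 18
  P[2]: -13 + 22 = 9
  P[3]: -7 + 22 = 15
  P[4]: -9 + 22 = 13
  P[5]: -9 + 22 = 13
  P[6]: -17 + 22 = 5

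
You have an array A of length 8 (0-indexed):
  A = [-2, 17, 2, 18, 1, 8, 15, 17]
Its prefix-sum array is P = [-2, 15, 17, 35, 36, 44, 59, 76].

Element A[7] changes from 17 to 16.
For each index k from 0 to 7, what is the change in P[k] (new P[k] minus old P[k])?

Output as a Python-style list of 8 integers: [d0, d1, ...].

Element change: A[7] 17 -> 16, delta = -1
For k < 7: P[k] unchanged, delta_P[k] = 0
For k >= 7: P[k] shifts by exactly -1
Delta array: [0, 0, 0, 0, 0, 0, 0, -1]

Answer: [0, 0, 0, 0, 0, 0, 0, -1]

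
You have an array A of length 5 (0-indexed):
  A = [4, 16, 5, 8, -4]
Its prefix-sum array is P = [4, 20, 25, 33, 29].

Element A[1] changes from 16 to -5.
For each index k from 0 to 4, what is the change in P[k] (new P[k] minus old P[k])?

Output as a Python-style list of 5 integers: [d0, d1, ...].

Element change: A[1] 16 -> -5, delta = -21
For k < 1: P[k] unchanged, delta_P[k] = 0
For k >= 1: P[k] shifts by exactly -21
Delta array: [0, -21, -21, -21, -21]

Answer: [0, -21, -21, -21, -21]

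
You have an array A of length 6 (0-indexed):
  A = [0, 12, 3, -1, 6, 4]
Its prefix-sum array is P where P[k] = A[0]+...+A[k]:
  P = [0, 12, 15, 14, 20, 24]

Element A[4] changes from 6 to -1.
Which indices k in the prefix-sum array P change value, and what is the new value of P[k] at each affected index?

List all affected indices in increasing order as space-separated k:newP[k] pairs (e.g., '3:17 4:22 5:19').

Answer: 4:13 5:17

Derivation:
P[k] = A[0] + ... + A[k]
P[k] includes A[4] iff k >= 4
Affected indices: 4, 5, ..., 5; delta = -7
  P[4]: 20 + -7 = 13
  P[5]: 24 + -7 = 17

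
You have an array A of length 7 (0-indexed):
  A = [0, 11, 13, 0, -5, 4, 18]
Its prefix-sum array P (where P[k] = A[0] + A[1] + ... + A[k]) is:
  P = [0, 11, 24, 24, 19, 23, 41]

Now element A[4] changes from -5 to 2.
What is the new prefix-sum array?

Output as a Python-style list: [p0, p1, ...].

Answer: [0, 11, 24, 24, 26, 30, 48]

Derivation:
Change: A[4] -5 -> 2, delta = 7
P[k] for k < 4: unchanged (A[4] not included)
P[k] for k >= 4: shift by delta = 7
  P[0] = 0 + 0 = 0
  P[1] = 11 + 0 = 11
  P[2] = 24 + 0 = 24
  P[3] = 24 + 0 = 24
  P[4] = 19 + 7 = 26
  P[5] = 23 + 7 = 30
  P[6] = 41 + 7 = 48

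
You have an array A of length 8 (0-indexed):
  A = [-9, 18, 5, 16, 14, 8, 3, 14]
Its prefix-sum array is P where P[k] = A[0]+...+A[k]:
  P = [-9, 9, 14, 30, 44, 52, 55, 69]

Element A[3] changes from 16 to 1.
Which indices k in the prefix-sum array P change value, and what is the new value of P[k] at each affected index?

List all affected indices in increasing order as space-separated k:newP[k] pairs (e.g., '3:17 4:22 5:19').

P[k] = A[0] + ... + A[k]
P[k] includes A[3] iff k >= 3
Affected indices: 3, 4, ..., 7; delta = -15
  P[3]: 30 + -15 = 15
  P[4]: 44 + -15 = 29
  P[5]: 52 + -15 = 37
  P[6]: 55 + -15 = 40
  P[7]: 69 + -15 = 54

Answer: 3:15 4:29 5:37 6:40 7:54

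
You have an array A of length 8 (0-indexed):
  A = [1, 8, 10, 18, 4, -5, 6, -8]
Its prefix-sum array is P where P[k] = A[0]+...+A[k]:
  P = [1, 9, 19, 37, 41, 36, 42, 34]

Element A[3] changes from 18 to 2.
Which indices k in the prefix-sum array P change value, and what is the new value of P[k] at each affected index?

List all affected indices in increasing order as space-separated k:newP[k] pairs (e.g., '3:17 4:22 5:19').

P[k] = A[0] + ... + A[k]
P[k] includes A[3] iff k >= 3
Affected indices: 3, 4, ..., 7; delta = -16
  P[3]: 37 + -16 = 21
  P[4]: 41 + -16 = 25
  P[5]: 36 + -16 = 20
  P[6]: 42 + -16 = 26
  P[7]: 34 + -16 = 18

Answer: 3:21 4:25 5:20 6:26 7:18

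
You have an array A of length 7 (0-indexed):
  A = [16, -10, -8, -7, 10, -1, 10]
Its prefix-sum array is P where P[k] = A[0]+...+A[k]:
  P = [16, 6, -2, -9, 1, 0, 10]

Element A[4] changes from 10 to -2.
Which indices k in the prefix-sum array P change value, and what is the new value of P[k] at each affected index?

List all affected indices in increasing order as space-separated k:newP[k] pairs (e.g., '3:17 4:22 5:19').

Answer: 4:-11 5:-12 6:-2

Derivation:
P[k] = A[0] + ... + A[k]
P[k] includes A[4] iff k >= 4
Affected indices: 4, 5, ..., 6; delta = -12
  P[4]: 1 + -12 = -11
  P[5]: 0 + -12 = -12
  P[6]: 10 + -12 = -2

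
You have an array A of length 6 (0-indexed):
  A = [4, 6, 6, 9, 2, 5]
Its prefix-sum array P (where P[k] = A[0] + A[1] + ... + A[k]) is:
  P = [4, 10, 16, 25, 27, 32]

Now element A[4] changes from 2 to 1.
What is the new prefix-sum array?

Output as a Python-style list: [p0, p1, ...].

Answer: [4, 10, 16, 25, 26, 31]

Derivation:
Change: A[4] 2 -> 1, delta = -1
P[k] for k < 4: unchanged (A[4] not included)
P[k] for k >= 4: shift by delta = -1
  P[0] = 4 + 0 = 4
  P[1] = 10 + 0 = 10
  P[2] = 16 + 0 = 16
  P[3] = 25 + 0 = 25
  P[4] = 27 + -1 = 26
  P[5] = 32 + -1 = 31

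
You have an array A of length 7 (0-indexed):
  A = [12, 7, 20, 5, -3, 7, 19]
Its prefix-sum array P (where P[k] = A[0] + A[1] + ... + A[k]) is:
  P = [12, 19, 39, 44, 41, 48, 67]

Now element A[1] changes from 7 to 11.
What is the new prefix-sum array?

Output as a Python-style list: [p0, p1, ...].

Change: A[1] 7 -> 11, delta = 4
P[k] for k < 1: unchanged (A[1] not included)
P[k] for k >= 1: shift by delta = 4
  P[0] = 12 + 0 = 12
  P[1] = 19 + 4 = 23
  P[2] = 39 + 4 = 43
  P[3] = 44 + 4 = 48
  P[4] = 41 + 4 = 45
  P[5] = 48 + 4 = 52
  P[6] = 67 + 4 = 71

Answer: [12, 23, 43, 48, 45, 52, 71]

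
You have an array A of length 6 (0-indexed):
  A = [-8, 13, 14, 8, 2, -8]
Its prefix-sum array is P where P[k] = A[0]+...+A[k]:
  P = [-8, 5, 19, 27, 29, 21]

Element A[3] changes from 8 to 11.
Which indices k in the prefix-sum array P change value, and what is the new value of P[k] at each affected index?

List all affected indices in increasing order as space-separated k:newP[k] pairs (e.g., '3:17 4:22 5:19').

Answer: 3:30 4:32 5:24

Derivation:
P[k] = A[0] + ... + A[k]
P[k] includes A[3] iff k >= 3
Affected indices: 3, 4, ..., 5; delta = 3
  P[3]: 27 + 3 = 30
  P[4]: 29 + 3 = 32
  P[5]: 21 + 3 = 24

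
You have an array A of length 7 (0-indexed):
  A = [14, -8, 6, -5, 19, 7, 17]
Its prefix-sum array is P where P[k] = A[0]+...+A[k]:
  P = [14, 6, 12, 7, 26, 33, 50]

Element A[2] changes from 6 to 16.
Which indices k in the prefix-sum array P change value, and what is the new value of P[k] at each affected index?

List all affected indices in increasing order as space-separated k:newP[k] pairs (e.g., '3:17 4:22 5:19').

P[k] = A[0] + ... + A[k]
P[k] includes A[2] iff k >= 2
Affected indices: 2, 3, ..., 6; delta = 10
  P[2]: 12 + 10 = 22
  P[3]: 7 + 10 = 17
  P[4]: 26 + 10 = 36
  P[5]: 33 + 10 = 43
  P[6]: 50 + 10 = 60

Answer: 2:22 3:17 4:36 5:43 6:60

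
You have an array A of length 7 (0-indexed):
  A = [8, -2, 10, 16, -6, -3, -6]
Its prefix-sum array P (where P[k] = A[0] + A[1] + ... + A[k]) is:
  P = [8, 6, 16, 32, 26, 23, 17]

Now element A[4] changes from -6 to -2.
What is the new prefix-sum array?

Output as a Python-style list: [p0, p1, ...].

Answer: [8, 6, 16, 32, 30, 27, 21]

Derivation:
Change: A[4] -6 -> -2, delta = 4
P[k] for k < 4: unchanged (A[4] not included)
P[k] for k >= 4: shift by delta = 4
  P[0] = 8 + 0 = 8
  P[1] = 6 + 0 = 6
  P[2] = 16 + 0 = 16
  P[3] = 32 + 0 = 32
  P[4] = 26 + 4 = 30
  P[5] = 23 + 4 = 27
  P[6] = 17 + 4 = 21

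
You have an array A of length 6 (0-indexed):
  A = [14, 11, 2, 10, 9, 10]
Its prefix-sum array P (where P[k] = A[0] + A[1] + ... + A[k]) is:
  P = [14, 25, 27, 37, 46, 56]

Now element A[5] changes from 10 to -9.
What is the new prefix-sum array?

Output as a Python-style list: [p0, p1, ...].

Answer: [14, 25, 27, 37, 46, 37]

Derivation:
Change: A[5] 10 -> -9, delta = -19
P[k] for k < 5: unchanged (A[5] not included)
P[k] for k >= 5: shift by delta = -19
  P[0] = 14 + 0 = 14
  P[1] = 25 + 0 = 25
  P[2] = 27 + 0 = 27
  P[3] = 37 + 0 = 37
  P[4] = 46 + 0 = 46
  P[5] = 56 + -19 = 37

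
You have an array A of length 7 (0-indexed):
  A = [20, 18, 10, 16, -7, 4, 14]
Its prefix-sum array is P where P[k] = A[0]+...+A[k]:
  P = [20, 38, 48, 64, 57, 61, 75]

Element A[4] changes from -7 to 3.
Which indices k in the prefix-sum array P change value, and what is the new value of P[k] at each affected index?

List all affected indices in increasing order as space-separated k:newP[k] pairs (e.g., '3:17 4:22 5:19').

Answer: 4:67 5:71 6:85

Derivation:
P[k] = A[0] + ... + A[k]
P[k] includes A[4] iff k >= 4
Affected indices: 4, 5, ..., 6; delta = 10
  P[4]: 57 + 10 = 67
  P[5]: 61 + 10 = 71
  P[6]: 75 + 10 = 85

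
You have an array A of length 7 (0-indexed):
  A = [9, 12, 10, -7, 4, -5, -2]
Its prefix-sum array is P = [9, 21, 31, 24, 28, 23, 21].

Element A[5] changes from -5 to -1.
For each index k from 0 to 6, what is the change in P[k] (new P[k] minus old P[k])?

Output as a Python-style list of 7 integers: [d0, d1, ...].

Element change: A[5] -5 -> -1, delta = 4
For k < 5: P[k] unchanged, delta_P[k] = 0
For k >= 5: P[k] shifts by exactly 4
Delta array: [0, 0, 0, 0, 0, 4, 4]

Answer: [0, 0, 0, 0, 0, 4, 4]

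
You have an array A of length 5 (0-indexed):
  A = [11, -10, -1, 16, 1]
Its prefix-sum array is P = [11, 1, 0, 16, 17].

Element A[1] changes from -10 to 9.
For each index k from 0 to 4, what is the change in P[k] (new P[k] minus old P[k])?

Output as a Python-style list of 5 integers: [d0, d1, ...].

Element change: A[1] -10 -> 9, delta = 19
For k < 1: P[k] unchanged, delta_P[k] = 0
For k >= 1: P[k] shifts by exactly 19
Delta array: [0, 19, 19, 19, 19]

Answer: [0, 19, 19, 19, 19]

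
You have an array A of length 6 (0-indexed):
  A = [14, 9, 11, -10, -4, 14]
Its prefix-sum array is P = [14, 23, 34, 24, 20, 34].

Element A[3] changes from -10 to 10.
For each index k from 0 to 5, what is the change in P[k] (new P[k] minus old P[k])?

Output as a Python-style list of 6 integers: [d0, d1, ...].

Answer: [0, 0, 0, 20, 20, 20]

Derivation:
Element change: A[3] -10 -> 10, delta = 20
For k < 3: P[k] unchanged, delta_P[k] = 0
For k >= 3: P[k] shifts by exactly 20
Delta array: [0, 0, 0, 20, 20, 20]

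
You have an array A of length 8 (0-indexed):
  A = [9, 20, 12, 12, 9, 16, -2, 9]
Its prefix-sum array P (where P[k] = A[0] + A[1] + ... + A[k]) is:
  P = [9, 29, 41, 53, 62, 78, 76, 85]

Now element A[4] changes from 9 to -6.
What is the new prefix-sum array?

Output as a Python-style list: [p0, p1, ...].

Answer: [9, 29, 41, 53, 47, 63, 61, 70]

Derivation:
Change: A[4] 9 -> -6, delta = -15
P[k] for k < 4: unchanged (A[4] not included)
P[k] for k >= 4: shift by delta = -15
  P[0] = 9 + 0 = 9
  P[1] = 29 + 0 = 29
  P[2] = 41 + 0 = 41
  P[3] = 53 + 0 = 53
  P[4] = 62 + -15 = 47
  P[5] = 78 + -15 = 63
  P[6] = 76 + -15 = 61
  P[7] = 85 + -15 = 70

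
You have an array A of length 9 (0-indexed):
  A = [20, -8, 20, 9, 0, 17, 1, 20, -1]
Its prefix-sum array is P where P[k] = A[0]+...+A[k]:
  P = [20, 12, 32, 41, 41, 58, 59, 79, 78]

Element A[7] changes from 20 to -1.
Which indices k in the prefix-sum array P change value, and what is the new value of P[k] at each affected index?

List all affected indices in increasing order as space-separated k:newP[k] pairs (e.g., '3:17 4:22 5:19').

Answer: 7:58 8:57

Derivation:
P[k] = A[0] + ... + A[k]
P[k] includes A[7] iff k >= 7
Affected indices: 7, 8, ..., 8; delta = -21
  P[7]: 79 + -21 = 58
  P[8]: 78 + -21 = 57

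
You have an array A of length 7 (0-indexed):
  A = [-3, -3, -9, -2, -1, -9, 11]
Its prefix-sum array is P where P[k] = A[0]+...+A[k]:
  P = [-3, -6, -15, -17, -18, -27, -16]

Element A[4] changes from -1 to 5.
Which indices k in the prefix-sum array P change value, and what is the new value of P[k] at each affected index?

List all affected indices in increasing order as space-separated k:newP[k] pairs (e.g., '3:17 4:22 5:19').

Answer: 4:-12 5:-21 6:-10

Derivation:
P[k] = A[0] + ... + A[k]
P[k] includes A[4] iff k >= 4
Affected indices: 4, 5, ..., 6; delta = 6
  P[4]: -18 + 6 = -12
  P[5]: -27 + 6 = -21
  P[6]: -16 + 6 = -10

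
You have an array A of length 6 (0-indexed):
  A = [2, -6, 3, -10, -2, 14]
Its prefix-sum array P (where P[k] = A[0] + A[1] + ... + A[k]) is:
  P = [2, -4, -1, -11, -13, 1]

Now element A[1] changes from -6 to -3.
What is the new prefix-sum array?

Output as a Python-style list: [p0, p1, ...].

Change: A[1] -6 -> -3, delta = 3
P[k] for k < 1: unchanged (A[1] not included)
P[k] for k >= 1: shift by delta = 3
  P[0] = 2 + 0 = 2
  P[1] = -4 + 3 = -1
  P[2] = -1 + 3 = 2
  P[3] = -11 + 3 = -8
  P[4] = -13 + 3 = -10
  P[5] = 1 + 3 = 4

Answer: [2, -1, 2, -8, -10, 4]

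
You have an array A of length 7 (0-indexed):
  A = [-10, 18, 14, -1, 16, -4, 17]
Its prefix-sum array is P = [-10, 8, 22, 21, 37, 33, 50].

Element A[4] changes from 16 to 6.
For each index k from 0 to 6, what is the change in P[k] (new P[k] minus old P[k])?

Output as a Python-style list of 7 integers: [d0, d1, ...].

Element change: A[4] 16 -> 6, delta = -10
For k < 4: P[k] unchanged, delta_P[k] = 0
For k >= 4: P[k] shifts by exactly -10
Delta array: [0, 0, 0, 0, -10, -10, -10]

Answer: [0, 0, 0, 0, -10, -10, -10]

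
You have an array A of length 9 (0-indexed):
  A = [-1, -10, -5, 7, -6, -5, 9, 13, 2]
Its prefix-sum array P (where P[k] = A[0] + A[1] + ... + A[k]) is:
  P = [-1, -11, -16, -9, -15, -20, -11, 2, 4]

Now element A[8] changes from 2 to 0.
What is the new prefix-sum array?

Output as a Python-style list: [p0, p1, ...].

Answer: [-1, -11, -16, -9, -15, -20, -11, 2, 2]

Derivation:
Change: A[8] 2 -> 0, delta = -2
P[k] for k < 8: unchanged (A[8] not included)
P[k] for k >= 8: shift by delta = -2
  P[0] = -1 + 0 = -1
  P[1] = -11 + 0 = -11
  P[2] = -16 + 0 = -16
  P[3] = -9 + 0 = -9
  P[4] = -15 + 0 = -15
  P[5] = -20 + 0 = -20
  P[6] = -11 + 0 = -11
  P[7] = 2 + 0 = 2
  P[8] = 4 + -2 = 2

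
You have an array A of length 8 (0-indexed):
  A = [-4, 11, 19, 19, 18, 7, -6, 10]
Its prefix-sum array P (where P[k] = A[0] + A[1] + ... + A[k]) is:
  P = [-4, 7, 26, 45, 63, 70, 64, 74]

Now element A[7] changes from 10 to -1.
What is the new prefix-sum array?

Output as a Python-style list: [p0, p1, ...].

Change: A[7] 10 -> -1, delta = -11
P[k] for k < 7: unchanged (A[7] not included)
P[k] for k >= 7: shift by delta = -11
  P[0] = -4 + 0 = -4
  P[1] = 7 + 0 = 7
  P[2] = 26 + 0 = 26
  P[3] = 45 + 0 = 45
  P[4] = 63 + 0 = 63
  P[5] = 70 + 0 = 70
  P[6] = 64 + 0 = 64
  P[7] = 74 + -11 = 63

Answer: [-4, 7, 26, 45, 63, 70, 64, 63]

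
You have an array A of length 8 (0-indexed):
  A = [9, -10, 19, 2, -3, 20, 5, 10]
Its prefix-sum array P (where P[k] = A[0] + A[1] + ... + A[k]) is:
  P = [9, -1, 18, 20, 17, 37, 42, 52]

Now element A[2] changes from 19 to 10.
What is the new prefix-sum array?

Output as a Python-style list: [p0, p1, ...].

Answer: [9, -1, 9, 11, 8, 28, 33, 43]

Derivation:
Change: A[2] 19 -> 10, delta = -9
P[k] for k < 2: unchanged (A[2] not included)
P[k] for k >= 2: shift by delta = -9
  P[0] = 9 + 0 = 9
  P[1] = -1 + 0 = -1
  P[2] = 18 + -9 = 9
  P[3] = 20 + -9 = 11
  P[4] = 17 + -9 = 8
  P[5] = 37 + -9 = 28
  P[6] = 42 + -9 = 33
  P[7] = 52 + -9 = 43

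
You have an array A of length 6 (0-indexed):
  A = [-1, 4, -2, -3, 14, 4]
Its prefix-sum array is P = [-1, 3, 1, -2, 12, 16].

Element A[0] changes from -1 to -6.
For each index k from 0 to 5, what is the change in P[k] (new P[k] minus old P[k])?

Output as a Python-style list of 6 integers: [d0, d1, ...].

Answer: [-5, -5, -5, -5, -5, -5]

Derivation:
Element change: A[0] -1 -> -6, delta = -5
For k < 0: P[k] unchanged, delta_P[k] = 0
For k >= 0: P[k] shifts by exactly -5
Delta array: [-5, -5, -5, -5, -5, -5]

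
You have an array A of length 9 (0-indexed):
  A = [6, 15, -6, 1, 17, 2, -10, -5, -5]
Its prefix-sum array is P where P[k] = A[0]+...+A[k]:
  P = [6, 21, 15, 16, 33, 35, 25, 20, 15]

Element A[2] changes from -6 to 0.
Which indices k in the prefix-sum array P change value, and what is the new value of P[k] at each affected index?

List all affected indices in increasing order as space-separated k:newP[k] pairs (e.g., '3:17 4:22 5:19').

P[k] = A[0] + ... + A[k]
P[k] includes A[2] iff k >= 2
Affected indices: 2, 3, ..., 8; delta = 6
  P[2]: 15 + 6 = 21
  P[3]: 16 + 6 = 22
  P[4]: 33 + 6 = 39
  P[5]: 35 + 6 = 41
  P[6]: 25 + 6 = 31
  P[7]: 20 + 6 = 26
  P[8]: 15 + 6 = 21

Answer: 2:21 3:22 4:39 5:41 6:31 7:26 8:21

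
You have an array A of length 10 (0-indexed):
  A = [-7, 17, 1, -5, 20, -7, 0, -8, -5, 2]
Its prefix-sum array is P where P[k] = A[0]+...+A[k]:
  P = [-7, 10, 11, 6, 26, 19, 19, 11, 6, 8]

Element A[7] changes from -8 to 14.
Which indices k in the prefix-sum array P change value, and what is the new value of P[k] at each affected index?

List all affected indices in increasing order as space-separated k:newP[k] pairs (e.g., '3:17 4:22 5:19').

P[k] = A[0] + ... + A[k]
P[k] includes A[7] iff k >= 7
Affected indices: 7, 8, ..., 9; delta = 22
  P[7]: 11 + 22 = 33
  P[8]: 6 + 22 = 28
  P[9]: 8 + 22 = 30

Answer: 7:33 8:28 9:30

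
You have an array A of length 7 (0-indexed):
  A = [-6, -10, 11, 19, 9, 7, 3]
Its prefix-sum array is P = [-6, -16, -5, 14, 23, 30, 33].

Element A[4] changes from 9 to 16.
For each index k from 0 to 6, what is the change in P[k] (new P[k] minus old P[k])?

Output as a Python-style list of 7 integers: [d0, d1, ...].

Answer: [0, 0, 0, 0, 7, 7, 7]

Derivation:
Element change: A[4] 9 -> 16, delta = 7
For k < 4: P[k] unchanged, delta_P[k] = 0
For k >= 4: P[k] shifts by exactly 7
Delta array: [0, 0, 0, 0, 7, 7, 7]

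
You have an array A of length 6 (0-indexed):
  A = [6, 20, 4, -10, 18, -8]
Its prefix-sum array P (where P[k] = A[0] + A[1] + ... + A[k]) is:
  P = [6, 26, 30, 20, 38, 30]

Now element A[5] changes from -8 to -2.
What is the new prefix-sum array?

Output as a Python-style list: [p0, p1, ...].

Answer: [6, 26, 30, 20, 38, 36]

Derivation:
Change: A[5] -8 -> -2, delta = 6
P[k] for k < 5: unchanged (A[5] not included)
P[k] for k >= 5: shift by delta = 6
  P[0] = 6 + 0 = 6
  P[1] = 26 + 0 = 26
  P[2] = 30 + 0 = 30
  P[3] = 20 + 0 = 20
  P[4] = 38 + 0 = 38
  P[5] = 30 + 6 = 36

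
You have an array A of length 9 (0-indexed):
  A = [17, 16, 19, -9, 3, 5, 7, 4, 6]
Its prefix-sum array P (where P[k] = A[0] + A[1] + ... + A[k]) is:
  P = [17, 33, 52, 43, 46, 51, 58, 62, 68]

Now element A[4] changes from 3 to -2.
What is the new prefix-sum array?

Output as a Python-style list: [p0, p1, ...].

Answer: [17, 33, 52, 43, 41, 46, 53, 57, 63]

Derivation:
Change: A[4] 3 -> -2, delta = -5
P[k] for k < 4: unchanged (A[4] not included)
P[k] for k >= 4: shift by delta = -5
  P[0] = 17 + 0 = 17
  P[1] = 33 + 0 = 33
  P[2] = 52 + 0 = 52
  P[3] = 43 + 0 = 43
  P[4] = 46 + -5 = 41
  P[5] = 51 + -5 = 46
  P[6] = 58 + -5 = 53
  P[7] = 62 + -5 = 57
  P[8] = 68 + -5 = 63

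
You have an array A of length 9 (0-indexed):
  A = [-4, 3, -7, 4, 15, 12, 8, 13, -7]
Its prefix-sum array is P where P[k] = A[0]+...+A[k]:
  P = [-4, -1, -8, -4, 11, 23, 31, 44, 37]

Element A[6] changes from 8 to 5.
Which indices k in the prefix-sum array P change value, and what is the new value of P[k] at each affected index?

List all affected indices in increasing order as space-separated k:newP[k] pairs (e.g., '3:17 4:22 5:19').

Answer: 6:28 7:41 8:34

Derivation:
P[k] = A[0] + ... + A[k]
P[k] includes A[6] iff k >= 6
Affected indices: 6, 7, ..., 8; delta = -3
  P[6]: 31 + -3 = 28
  P[7]: 44 + -3 = 41
  P[8]: 37 + -3 = 34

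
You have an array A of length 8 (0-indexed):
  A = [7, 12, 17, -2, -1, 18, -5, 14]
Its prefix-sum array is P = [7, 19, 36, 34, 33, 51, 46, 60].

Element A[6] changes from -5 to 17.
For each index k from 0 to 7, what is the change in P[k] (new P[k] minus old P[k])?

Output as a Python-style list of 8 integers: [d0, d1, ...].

Answer: [0, 0, 0, 0, 0, 0, 22, 22]

Derivation:
Element change: A[6] -5 -> 17, delta = 22
For k < 6: P[k] unchanged, delta_P[k] = 0
For k >= 6: P[k] shifts by exactly 22
Delta array: [0, 0, 0, 0, 0, 0, 22, 22]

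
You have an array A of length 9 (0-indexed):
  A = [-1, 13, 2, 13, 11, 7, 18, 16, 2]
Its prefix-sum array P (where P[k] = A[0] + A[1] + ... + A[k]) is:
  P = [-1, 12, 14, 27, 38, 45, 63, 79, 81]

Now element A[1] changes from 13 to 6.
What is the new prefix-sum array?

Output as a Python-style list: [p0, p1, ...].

Change: A[1] 13 -> 6, delta = -7
P[k] for k < 1: unchanged (A[1] not included)
P[k] for k >= 1: shift by delta = -7
  P[0] = -1 + 0 = -1
  P[1] = 12 + -7 = 5
  P[2] = 14 + -7 = 7
  P[3] = 27 + -7 = 20
  P[4] = 38 + -7 = 31
  P[5] = 45 + -7 = 38
  P[6] = 63 + -7 = 56
  P[7] = 79 + -7 = 72
  P[8] = 81 + -7 = 74

Answer: [-1, 5, 7, 20, 31, 38, 56, 72, 74]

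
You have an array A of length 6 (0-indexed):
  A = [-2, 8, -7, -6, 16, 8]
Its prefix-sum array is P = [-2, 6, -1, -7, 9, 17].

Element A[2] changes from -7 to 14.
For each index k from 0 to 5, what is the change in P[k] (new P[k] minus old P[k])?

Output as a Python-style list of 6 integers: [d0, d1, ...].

Answer: [0, 0, 21, 21, 21, 21]

Derivation:
Element change: A[2] -7 -> 14, delta = 21
For k < 2: P[k] unchanged, delta_P[k] = 0
For k >= 2: P[k] shifts by exactly 21
Delta array: [0, 0, 21, 21, 21, 21]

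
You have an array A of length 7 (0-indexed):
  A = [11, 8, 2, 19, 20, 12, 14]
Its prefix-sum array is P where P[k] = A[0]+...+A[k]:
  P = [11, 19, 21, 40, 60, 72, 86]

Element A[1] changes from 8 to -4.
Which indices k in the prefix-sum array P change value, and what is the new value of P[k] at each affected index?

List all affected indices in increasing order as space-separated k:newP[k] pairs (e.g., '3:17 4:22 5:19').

Answer: 1:7 2:9 3:28 4:48 5:60 6:74

Derivation:
P[k] = A[0] + ... + A[k]
P[k] includes A[1] iff k >= 1
Affected indices: 1, 2, ..., 6; delta = -12
  P[1]: 19 + -12 = 7
  P[2]: 21 + -12 = 9
  P[3]: 40 + -12 = 28
  P[4]: 60 + -12 = 48
  P[5]: 72 + -12 = 60
  P[6]: 86 + -12 = 74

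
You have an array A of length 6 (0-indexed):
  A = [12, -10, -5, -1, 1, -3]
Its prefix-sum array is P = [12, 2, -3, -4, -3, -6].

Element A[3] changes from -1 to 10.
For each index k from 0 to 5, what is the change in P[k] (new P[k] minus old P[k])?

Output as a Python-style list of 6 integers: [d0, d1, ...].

Element change: A[3] -1 -> 10, delta = 11
For k < 3: P[k] unchanged, delta_P[k] = 0
For k >= 3: P[k] shifts by exactly 11
Delta array: [0, 0, 0, 11, 11, 11]

Answer: [0, 0, 0, 11, 11, 11]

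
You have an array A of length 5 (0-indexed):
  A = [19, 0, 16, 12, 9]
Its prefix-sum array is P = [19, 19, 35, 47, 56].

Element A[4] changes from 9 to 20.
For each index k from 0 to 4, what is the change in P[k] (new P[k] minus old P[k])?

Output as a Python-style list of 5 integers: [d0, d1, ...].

Answer: [0, 0, 0, 0, 11]

Derivation:
Element change: A[4] 9 -> 20, delta = 11
For k < 4: P[k] unchanged, delta_P[k] = 0
For k >= 4: P[k] shifts by exactly 11
Delta array: [0, 0, 0, 0, 11]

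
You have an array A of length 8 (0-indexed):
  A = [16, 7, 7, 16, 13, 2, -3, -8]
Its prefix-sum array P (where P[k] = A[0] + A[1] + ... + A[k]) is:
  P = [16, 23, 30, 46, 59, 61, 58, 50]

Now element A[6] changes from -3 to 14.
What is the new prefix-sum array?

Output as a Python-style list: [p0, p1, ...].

Answer: [16, 23, 30, 46, 59, 61, 75, 67]

Derivation:
Change: A[6] -3 -> 14, delta = 17
P[k] for k < 6: unchanged (A[6] not included)
P[k] for k >= 6: shift by delta = 17
  P[0] = 16 + 0 = 16
  P[1] = 23 + 0 = 23
  P[2] = 30 + 0 = 30
  P[3] = 46 + 0 = 46
  P[4] = 59 + 0 = 59
  P[5] = 61 + 0 = 61
  P[6] = 58 + 17 = 75
  P[7] = 50 + 17 = 67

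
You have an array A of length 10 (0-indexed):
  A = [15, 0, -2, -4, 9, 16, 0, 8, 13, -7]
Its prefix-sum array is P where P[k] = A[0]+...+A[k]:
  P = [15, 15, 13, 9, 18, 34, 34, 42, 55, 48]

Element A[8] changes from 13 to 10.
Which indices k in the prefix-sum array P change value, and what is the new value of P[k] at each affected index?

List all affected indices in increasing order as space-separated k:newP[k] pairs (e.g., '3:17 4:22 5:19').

P[k] = A[0] + ... + A[k]
P[k] includes A[8] iff k >= 8
Affected indices: 8, 9, ..., 9; delta = -3
  P[8]: 55 + -3 = 52
  P[9]: 48 + -3 = 45

Answer: 8:52 9:45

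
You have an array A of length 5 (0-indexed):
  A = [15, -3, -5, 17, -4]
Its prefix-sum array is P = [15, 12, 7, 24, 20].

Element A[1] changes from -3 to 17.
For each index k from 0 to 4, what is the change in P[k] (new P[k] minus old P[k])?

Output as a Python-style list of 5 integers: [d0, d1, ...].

Element change: A[1] -3 -> 17, delta = 20
For k < 1: P[k] unchanged, delta_P[k] = 0
For k >= 1: P[k] shifts by exactly 20
Delta array: [0, 20, 20, 20, 20]

Answer: [0, 20, 20, 20, 20]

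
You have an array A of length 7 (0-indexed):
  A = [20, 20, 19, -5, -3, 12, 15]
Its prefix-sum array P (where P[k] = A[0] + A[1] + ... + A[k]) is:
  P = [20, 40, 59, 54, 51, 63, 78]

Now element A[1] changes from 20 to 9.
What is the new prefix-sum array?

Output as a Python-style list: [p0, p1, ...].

Answer: [20, 29, 48, 43, 40, 52, 67]

Derivation:
Change: A[1] 20 -> 9, delta = -11
P[k] for k < 1: unchanged (A[1] not included)
P[k] for k >= 1: shift by delta = -11
  P[0] = 20 + 0 = 20
  P[1] = 40 + -11 = 29
  P[2] = 59 + -11 = 48
  P[3] = 54 + -11 = 43
  P[4] = 51 + -11 = 40
  P[5] = 63 + -11 = 52
  P[6] = 78 + -11 = 67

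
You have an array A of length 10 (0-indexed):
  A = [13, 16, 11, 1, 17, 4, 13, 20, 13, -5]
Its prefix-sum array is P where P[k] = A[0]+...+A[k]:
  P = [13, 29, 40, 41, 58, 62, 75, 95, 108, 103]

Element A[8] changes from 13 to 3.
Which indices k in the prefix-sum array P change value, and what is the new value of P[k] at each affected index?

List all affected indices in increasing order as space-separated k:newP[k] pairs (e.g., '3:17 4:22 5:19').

P[k] = A[0] + ... + A[k]
P[k] includes A[8] iff k >= 8
Affected indices: 8, 9, ..., 9; delta = -10
  P[8]: 108 + -10 = 98
  P[9]: 103 + -10 = 93

Answer: 8:98 9:93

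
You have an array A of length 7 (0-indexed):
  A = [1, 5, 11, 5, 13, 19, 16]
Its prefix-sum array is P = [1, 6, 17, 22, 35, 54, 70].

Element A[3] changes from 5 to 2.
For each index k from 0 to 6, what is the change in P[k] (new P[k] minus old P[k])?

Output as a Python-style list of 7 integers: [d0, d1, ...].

Answer: [0, 0, 0, -3, -3, -3, -3]

Derivation:
Element change: A[3] 5 -> 2, delta = -3
For k < 3: P[k] unchanged, delta_P[k] = 0
For k >= 3: P[k] shifts by exactly -3
Delta array: [0, 0, 0, -3, -3, -3, -3]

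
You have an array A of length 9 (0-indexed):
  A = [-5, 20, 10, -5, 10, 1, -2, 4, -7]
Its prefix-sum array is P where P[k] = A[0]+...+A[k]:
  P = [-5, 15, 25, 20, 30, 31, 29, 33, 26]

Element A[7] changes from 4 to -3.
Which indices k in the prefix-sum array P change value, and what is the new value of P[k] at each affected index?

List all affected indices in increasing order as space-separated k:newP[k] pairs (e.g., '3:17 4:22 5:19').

P[k] = A[0] + ... + A[k]
P[k] includes A[7] iff k >= 7
Affected indices: 7, 8, ..., 8; delta = -7
  P[7]: 33 + -7 = 26
  P[8]: 26 + -7 = 19

Answer: 7:26 8:19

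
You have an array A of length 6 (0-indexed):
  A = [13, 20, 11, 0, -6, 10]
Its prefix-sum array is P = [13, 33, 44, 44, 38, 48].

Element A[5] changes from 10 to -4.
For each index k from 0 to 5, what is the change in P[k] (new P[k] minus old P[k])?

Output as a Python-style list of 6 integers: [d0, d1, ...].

Element change: A[5] 10 -> -4, delta = -14
For k < 5: P[k] unchanged, delta_P[k] = 0
For k >= 5: P[k] shifts by exactly -14
Delta array: [0, 0, 0, 0, 0, -14]

Answer: [0, 0, 0, 0, 0, -14]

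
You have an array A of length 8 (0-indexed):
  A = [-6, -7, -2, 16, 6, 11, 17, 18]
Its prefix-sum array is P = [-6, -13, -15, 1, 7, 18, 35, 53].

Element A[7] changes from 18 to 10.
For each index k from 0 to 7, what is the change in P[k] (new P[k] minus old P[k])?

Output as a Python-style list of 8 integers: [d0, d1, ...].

Element change: A[7] 18 -> 10, delta = -8
For k < 7: P[k] unchanged, delta_P[k] = 0
For k >= 7: P[k] shifts by exactly -8
Delta array: [0, 0, 0, 0, 0, 0, 0, -8]

Answer: [0, 0, 0, 0, 0, 0, 0, -8]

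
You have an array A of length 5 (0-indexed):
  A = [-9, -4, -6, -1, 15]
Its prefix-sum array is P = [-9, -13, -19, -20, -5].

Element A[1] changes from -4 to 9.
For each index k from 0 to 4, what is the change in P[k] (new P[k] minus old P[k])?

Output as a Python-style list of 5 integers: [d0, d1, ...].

Element change: A[1] -4 -> 9, delta = 13
For k < 1: P[k] unchanged, delta_P[k] = 0
For k >= 1: P[k] shifts by exactly 13
Delta array: [0, 13, 13, 13, 13]

Answer: [0, 13, 13, 13, 13]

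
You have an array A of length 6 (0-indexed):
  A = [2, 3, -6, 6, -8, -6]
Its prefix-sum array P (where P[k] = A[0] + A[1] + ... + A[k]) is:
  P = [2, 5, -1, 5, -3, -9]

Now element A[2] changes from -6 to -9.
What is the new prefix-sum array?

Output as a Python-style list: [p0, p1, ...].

Answer: [2, 5, -4, 2, -6, -12]

Derivation:
Change: A[2] -6 -> -9, delta = -3
P[k] for k < 2: unchanged (A[2] not included)
P[k] for k >= 2: shift by delta = -3
  P[0] = 2 + 0 = 2
  P[1] = 5 + 0 = 5
  P[2] = -1 + -3 = -4
  P[3] = 5 + -3 = 2
  P[4] = -3 + -3 = -6
  P[5] = -9 + -3 = -12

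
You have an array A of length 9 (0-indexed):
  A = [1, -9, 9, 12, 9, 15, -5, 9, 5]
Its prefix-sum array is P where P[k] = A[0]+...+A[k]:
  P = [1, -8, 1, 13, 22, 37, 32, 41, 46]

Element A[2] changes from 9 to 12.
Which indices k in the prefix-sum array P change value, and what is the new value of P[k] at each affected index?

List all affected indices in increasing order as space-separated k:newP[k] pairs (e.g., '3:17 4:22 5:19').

P[k] = A[0] + ... + A[k]
P[k] includes A[2] iff k >= 2
Affected indices: 2, 3, ..., 8; delta = 3
  P[2]: 1 + 3 = 4
  P[3]: 13 + 3 = 16
  P[4]: 22 + 3 = 25
  P[5]: 37 + 3 = 40
  P[6]: 32 + 3 = 35
  P[7]: 41 + 3 = 44
  P[8]: 46 + 3 = 49

Answer: 2:4 3:16 4:25 5:40 6:35 7:44 8:49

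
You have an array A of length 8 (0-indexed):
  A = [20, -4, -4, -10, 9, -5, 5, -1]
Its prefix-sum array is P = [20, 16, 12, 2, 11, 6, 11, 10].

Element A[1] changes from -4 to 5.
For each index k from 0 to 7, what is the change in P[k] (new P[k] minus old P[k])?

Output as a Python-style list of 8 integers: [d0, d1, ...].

Element change: A[1] -4 -> 5, delta = 9
For k < 1: P[k] unchanged, delta_P[k] = 0
For k >= 1: P[k] shifts by exactly 9
Delta array: [0, 9, 9, 9, 9, 9, 9, 9]

Answer: [0, 9, 9, 9, 9, 9, 9, 9]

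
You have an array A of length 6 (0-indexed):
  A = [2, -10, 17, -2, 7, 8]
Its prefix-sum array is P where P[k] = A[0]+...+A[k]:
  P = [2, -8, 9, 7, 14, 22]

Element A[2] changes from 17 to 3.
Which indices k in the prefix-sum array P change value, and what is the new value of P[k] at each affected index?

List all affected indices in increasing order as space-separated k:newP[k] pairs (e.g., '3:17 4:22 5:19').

Answer: 2:-5 3:-7 4:0 5:8

Derivation:
P[k] = A[0] + ... + A[k]
P[k] includes A[2] iff k >= 2
Affected indices: 2, 3, ..., 5; delta = -14
  P[2]: 9 + -14 = -5
  P[3]: 7 + -14 = -7
  P[4]: 14 + -14 = 0
  P[5]: 22 + -14 = 8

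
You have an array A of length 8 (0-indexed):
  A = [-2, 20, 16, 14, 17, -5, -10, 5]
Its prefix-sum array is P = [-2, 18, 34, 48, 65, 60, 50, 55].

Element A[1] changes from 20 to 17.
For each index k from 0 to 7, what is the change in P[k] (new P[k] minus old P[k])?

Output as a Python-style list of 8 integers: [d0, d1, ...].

Element change: A[1] 20 -> 17, delta = -3
For k < 1: P[k] unchanged, delta_P[k] = 0
For k >= 1: P[k] shifts by exactly -3
Delta array: [0, -3, -3, -3, -3, -3, -3, -3]

Answer: [0, -3, -3, -3, -3, -3, -3, -3]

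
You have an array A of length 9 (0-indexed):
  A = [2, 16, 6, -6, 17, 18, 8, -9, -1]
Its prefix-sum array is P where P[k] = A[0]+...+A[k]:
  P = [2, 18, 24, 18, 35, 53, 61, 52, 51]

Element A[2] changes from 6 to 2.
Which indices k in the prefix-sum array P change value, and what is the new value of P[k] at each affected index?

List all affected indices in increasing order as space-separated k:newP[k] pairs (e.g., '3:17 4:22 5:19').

P[k] = A[0] + ... + A[k]
P[k] includes A[2] iff k >= 2
Affected indices: 2, 3, ..., 8; delta = -4
  P[2]: 24 + -4 = 20
  P[3]: 18 + -4 = 14
  P[4]: 35 + -4 = 31
  P[5]: 53 + -4 = 49
  P[6]: 61 + -4 = 57
  P[7]: 52 + -4 = 48
  P[8]: 51 + -4 = 47

Answer: 2:20 3:14 4:31 5:49 6:57 7:48 8:47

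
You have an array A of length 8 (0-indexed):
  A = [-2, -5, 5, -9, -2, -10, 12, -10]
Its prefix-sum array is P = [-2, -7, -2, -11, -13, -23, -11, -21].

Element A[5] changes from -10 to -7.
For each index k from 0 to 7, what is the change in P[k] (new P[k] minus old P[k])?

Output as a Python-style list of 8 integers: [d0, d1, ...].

Answer: [0, 0, 0, 0, 0, 3, 3, 3]

Derivation:
Element change: A[5] -10 -> -7, delta = 3
For k < 5: P[k] unchanged, delta_P[k] = 0
For k >= 5: P[k] shifts by exactly 3
Delta array: [0, 0, 0, 0, 0, 3, 3, 3]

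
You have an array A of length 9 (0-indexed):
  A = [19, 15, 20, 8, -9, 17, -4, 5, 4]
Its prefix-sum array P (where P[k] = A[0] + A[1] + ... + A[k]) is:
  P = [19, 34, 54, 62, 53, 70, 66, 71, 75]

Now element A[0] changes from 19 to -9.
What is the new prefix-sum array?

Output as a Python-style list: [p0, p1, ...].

Answer: [-9, 6, 26, 34, 25, 42, 38, 43, 47]

Derivation:
Change: A[0] 19 -> -9, delta = -28
P[k] for k < 0: unchanged (A[0] not included)
P[k] for k >= 0: shift by delta = -28
  P[0] = 19 + -28 = -9
  P[1] = 34 + -28 = 6
  P[2] = 54 + -28 = 26
  P[3] = 62 + -28 = 34
  P[4] = 53 + -28 = 25
  P[5] = 70 + -28 = 42
  P[6] = 66 + -28 = 38
  P[7] = 71 + -28 = 43
  P[8] = 75 + -28 = 47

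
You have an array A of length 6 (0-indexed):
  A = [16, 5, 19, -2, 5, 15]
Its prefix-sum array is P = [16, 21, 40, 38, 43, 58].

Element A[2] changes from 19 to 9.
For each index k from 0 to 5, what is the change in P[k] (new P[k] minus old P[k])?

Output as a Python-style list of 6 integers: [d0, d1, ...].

Answer: [0, 0, -10, -10, -10, -10]

Derivation:
Element change: A[2] 19 -> 9, delta = -10
For k < 2: P[k] unchanged, delta_P[k] = 0
For k >= 2: P[k] shifts by exactly -10
Delta array: [0, 0, -10, -10, -10, -10]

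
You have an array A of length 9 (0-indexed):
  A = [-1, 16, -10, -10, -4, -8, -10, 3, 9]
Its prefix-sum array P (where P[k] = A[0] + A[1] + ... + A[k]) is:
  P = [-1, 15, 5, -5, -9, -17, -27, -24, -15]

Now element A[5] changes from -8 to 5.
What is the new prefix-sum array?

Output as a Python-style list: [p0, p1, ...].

Change: A[5] -8 -> 5, delta = 13
P[k] for k < 5: unchanged (A[5] not included)
P[k] for k >= 5: shift by delta = 13
  P[0] = -1 + 0 = -1
  P[1] = 15 + 0 = 15
  P[2] = 5 + 0 = 5
  P[3] = -5 + 0 = -5
  P[4] = -9 + 0 = -9
  P[5] = -17 + 13 = -4
  P[6] = -27 + 13 = -14
  P[7] = -24 + 13 = -11
  P[8] = -15 + 13 = -2

Answer: [-1, 15, 5, -5, -9, -4, -14, -11, -2]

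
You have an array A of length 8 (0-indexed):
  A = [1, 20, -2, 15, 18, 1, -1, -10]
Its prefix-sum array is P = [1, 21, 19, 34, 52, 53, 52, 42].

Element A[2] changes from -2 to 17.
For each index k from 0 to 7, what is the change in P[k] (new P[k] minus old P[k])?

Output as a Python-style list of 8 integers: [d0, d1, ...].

Element change: A[2] -2 -> 17, delta = 19
For k < 2: P[k] unchanged, delta_P[k] = 0
For k >= 2: P[k] shifts by exactly 19
Delta array: [0, 0, 19, 19, 19, 19, 19, 19]

Answer: [0, 0, 19, 19, 19, 19, 19, 19]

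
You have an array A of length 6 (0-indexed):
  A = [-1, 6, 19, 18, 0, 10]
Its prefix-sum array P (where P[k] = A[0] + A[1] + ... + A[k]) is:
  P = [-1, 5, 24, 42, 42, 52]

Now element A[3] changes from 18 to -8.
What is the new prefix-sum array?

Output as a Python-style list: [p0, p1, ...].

Change: A[3] 18 -> -8, delta = -26
P[k] for k < 3: unchanged (A[3] not included)
P[k] for k >= 3: shift by delta = -26
  P[0] = -1 + 0 = -1
  P[1] = 5 + 0 = 5
  P[2] = 24 + 0 = 24
  P[3] = 42 + -26 = 16
  P[4] = 42 + -26 = 16
  P[5] = 52 + -26 = 26

Answer: [-1, 5, 24, 16, 16, 26]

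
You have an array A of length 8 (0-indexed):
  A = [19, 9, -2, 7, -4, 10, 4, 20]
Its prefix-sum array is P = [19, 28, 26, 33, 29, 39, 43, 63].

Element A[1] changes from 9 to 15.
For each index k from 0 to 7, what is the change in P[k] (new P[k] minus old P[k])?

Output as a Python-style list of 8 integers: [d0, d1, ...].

Element change: A[1] 9 -> 15, delta = 6
For k < 1: P[k] unchanged, delta_P[k] = 0
For k >= 1: P[k] shifts by exactly 6
Delta array: [0, 6, 6, 6, 6, 6, 6, 6]

Answer: [0, 6, 6, 6, 6, 6, 6, 6]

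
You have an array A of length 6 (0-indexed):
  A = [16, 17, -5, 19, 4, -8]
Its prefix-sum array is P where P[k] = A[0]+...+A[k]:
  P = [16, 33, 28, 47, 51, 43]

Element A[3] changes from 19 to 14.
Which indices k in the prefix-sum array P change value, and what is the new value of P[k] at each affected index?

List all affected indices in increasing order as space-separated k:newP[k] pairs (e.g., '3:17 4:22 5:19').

Answer: 3:42 4:46 5:38

Derivation:
P[k] = A[0] + ... + A[k]
P[k] includes A[3] iff k >= 3
Affected indices: 3, 4, ..., 5; delta = -5
  P[3]: 47 + -5 = 42
  P[4]: 51 + -5 = 46
  P[5]: 43 + -5 = 38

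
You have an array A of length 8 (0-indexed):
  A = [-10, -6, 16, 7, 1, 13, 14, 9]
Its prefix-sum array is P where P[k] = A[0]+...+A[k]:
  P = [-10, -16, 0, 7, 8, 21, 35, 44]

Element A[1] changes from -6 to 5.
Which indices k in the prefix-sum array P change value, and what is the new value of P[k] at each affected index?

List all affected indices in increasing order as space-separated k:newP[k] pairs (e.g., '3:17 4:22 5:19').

P[k] = A[0] + ... + A[k]
P[k] includes A[1] iff k >= 1
Affected indices: 1, 2, ..., 7; delta = 11
  P[1]: -16 + 11 = -5
  P[2]: 0 + 11 = 11
  P[3]: 7 + 11 = 18
  P[4]: 8 + 11 = 19
  P[5]: 21 + 11 = 32
  P[6]: 35 + 11 = 46
  P[7]: 44 + 11 = 55

Answer: 1:-5 2:11 3:18 4:19 5:32 6:46 7:55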